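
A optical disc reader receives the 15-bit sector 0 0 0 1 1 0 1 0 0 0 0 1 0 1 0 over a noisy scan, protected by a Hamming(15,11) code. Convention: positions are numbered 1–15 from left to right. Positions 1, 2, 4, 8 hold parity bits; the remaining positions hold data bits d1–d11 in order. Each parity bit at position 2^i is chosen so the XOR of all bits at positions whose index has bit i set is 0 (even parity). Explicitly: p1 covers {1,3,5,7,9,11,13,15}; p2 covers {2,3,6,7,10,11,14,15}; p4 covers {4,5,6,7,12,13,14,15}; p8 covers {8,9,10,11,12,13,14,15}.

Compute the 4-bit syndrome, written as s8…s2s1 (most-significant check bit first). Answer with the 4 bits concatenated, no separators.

s1 (pos 1,3,5,7,9,11,13,15): 0⊕0⊕1⊕1⊕0⊕0⊕0⊕0 = 0
s2 (pos 2,3,6,7,10,11,14,15): 0⊕0⊕0⊕1⊕0⊕0⊕1⊕0 = 0
s4 (pos 4,5,6,7,12,13,14,15): 1⊕1⊕0⊕1⊕1⊕0⊕1⊕0 = 1
s8 (pos 8,9,10,11,12,13,14,15): 0⊕0⊕0⊕0⊕1⊕0⊕1⊕0 = 0
Syndrome s8…s1 = 0100 → error at position 4.

0100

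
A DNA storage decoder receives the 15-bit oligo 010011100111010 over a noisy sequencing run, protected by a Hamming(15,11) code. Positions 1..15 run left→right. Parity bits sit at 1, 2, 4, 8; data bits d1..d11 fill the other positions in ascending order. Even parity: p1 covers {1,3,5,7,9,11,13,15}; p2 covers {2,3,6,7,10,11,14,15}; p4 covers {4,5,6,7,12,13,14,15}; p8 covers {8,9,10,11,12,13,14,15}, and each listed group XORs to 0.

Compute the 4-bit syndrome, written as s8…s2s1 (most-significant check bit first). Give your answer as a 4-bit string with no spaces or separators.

s1 (pos 1,3,5,7,9,11,13,15): 0⊕0⊕1⊕1⊕0⊕1⊕0⊕0 = 1
s2 (pos 2,3,6,7,10,11,14,15): 1⊕0⊕1⊕1⊕1⊕1⊕1⊕0 = 0
s4 (pos 4,5,6,7,12,13,14,15): 0⊕1⊕1⊕1⊕1⊕0⊕1⊕0 = 1
s8 (pos 8,9,10,11,12,13,14,15): 0⊕0⊕1⊕1⊕1⊕0⊕1⊕0 = 0
Syndrome s8…s1 = 0101 → error at position 5.

0101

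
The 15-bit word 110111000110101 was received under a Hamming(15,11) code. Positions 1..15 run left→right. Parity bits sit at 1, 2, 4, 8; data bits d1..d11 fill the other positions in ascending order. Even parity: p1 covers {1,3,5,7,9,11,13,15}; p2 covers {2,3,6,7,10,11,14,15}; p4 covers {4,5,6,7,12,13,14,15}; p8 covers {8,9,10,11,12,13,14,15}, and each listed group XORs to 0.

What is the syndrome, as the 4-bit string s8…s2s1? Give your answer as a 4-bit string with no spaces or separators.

0111

s1 (pos 1,3,5,7,9,11,13,15): 1⊕0⊕1⊕0⊕0⊕1⊕1⊕1 = 1
s2 (pos 2,3,6,7,10,11,14,15): 1⊕0⊕1⊕0⊕1⊕1⊕0⊕1 = 1
s4 (pos 4,5,6,7,12,13,14,15): 1⊕1⊕1⊕0⊕0⊕1⊕0⊕1 = 1
s8 (pos 8,9,10,11,12,13,14,15): 0⊕0⊕1⊕1⊕0⊕1⊕0⊕1 = 0
Syndrome s8…s1 = 0111 → error at position 7.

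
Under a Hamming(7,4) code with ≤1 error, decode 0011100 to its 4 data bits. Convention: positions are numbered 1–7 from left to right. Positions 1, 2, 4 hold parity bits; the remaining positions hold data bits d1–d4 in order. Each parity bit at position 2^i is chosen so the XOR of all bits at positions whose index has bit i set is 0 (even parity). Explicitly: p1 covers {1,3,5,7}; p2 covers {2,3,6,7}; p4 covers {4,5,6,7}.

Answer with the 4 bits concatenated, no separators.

1100

s1 (pos 1,3,5,7): 0⊕1⊕1⊕0 = 0
s2 (pos 2,3,6,7): 0⊕1⊕0⊕0 = 1
s4 (pos 4,5,6,7): 1⊕1⊕0⊕0 = 0
Syndrome s4…s1 = 010 → error at position 2.
Flip position 2: 0011100 → 0111100
Read data bits from positions 3,5,6,7: 1100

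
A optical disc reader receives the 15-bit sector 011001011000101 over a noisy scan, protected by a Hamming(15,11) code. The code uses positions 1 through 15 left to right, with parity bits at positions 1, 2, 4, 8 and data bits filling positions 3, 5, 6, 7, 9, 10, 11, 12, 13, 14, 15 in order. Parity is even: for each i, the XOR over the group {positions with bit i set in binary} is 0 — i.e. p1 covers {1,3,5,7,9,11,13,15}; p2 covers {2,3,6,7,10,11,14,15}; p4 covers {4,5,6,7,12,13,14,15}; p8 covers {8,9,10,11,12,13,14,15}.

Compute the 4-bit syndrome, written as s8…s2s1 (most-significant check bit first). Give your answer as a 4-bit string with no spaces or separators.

s1 (pos 1,3,5,7,9,11,13,15): 0⊕1⊕0⊕0⊕1⊕0⊕1⊕1 = 0
s2 (pos 2,3,6,7,10,11,14,15): 1⊕1⊕1⊕0⊕0⊕0⊕0⊕1 = 0
s4 (pos 4,5,6,7,12,13,14,15): 0⊕0⊕1⊕0⊕0⊕1⊕0⊕1 = 1
s8 (pos 8,9,10,11,12,13,14,15): 1⊕1⊕0⊕0⊕0⊕1⊕0⊕1 = 0
Syndrome s8…s1 = 0100 → error at position 4.

0100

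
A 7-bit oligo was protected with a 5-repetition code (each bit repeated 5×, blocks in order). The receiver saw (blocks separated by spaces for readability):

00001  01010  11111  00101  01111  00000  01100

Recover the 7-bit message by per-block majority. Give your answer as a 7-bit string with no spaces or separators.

Block 1 (00001): 1 one → 0
Block 2 (01010): 2 ones → 0
Block 3 (11111): 5 ones → 1
Block 4 (00101): 2 ones → 0
Block 5 (01111): 4 ones → 1
Block 6 (00000): 0 ones → 0
Block 7 (01100): 2 ones → 0

0010100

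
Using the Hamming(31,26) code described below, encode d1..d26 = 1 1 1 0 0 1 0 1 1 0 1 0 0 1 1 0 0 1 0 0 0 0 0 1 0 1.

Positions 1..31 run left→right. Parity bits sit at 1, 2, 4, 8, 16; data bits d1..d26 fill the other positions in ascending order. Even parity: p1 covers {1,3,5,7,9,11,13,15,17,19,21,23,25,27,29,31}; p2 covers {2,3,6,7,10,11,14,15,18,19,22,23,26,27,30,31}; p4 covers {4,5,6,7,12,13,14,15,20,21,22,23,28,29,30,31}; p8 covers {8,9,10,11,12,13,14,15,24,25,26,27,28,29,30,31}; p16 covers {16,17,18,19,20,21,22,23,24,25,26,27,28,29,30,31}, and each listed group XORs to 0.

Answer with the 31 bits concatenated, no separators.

Place data at non-parity positions: p1 p2 1 p4 1 1 0 p8 0 1 0 1 1 0 1 p16 0 0 1 1 0 0 1 0 0 0 0 0 1 0 1
p1 (pos 1,3,5,7,9,11,13,15,17,19,21,23,25,27,29,31): XOR of data positions = 1⊕1⊕0⊕0⊕0⊕1⊕1⊕0⊕1⊕0⊕1⊕0⊕0⊕1⊕1 = 0
p2 (pos 2,3,6,7,10,11,14,15,18,19,22,23,26,27,30,31): XOR of data positions = 1⊕1⊕0⊕1⊕0⊕0⊕1⊕0⊕1⊕0⊕1⊕0⊕0⊕0⊕1 = 1
p4 (pos 4,5,6,7,12,13,14,15,20,21,22,23,28,29,30,31): XOR of data positions = 1⊕1⊕0⊕1⊕1⊕0⊕1⊕1⊕0⊕0⊕1⊕0⊕1⊕0⊕1 = 1
p8 (pos 8,9,10,11,12,13,14,15,24,25,26,27,28,29,30,31): XOR of data positions = 0⊕1⊕0⊕1⊕1⊕0⊕1⊕0⊕0⊕0⊕0⊕0⊕1⊕0⊕1 = 0
p16 (pos 16,17,18,19,20,21,22,23,24,25,26,27,28,29,30,31): XOR of data positions = 0⊕0⊕1⊕1⊕0⊕0⊕1⊕0⊕0⊕0⊕0⊕0⊕1⊕0⊕1 = 1
Codeword: 0111110001011011001100100000101

0111110001011011001100100000101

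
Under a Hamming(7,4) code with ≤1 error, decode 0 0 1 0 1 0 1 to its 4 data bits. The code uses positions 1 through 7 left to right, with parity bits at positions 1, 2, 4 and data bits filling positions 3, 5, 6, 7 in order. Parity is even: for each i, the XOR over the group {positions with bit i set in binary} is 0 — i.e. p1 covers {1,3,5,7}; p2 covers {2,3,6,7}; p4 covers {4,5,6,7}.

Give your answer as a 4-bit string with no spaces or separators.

1101

s1 (pos 1,3,5,7): 0⊕1⊕1⊕1 = 1
s2 (pos 2,3,6,7): 0⊕1⊕0⊕1 = 0
s4 (pos 4,5,6,7): 0⊕1⊕0⊕1 = 0
Syndrome s4…s1 = 001 → error at position 1.
Flip position 1: 0010101 → 1010101
Read data bits from positions 3,5,6,7: 1101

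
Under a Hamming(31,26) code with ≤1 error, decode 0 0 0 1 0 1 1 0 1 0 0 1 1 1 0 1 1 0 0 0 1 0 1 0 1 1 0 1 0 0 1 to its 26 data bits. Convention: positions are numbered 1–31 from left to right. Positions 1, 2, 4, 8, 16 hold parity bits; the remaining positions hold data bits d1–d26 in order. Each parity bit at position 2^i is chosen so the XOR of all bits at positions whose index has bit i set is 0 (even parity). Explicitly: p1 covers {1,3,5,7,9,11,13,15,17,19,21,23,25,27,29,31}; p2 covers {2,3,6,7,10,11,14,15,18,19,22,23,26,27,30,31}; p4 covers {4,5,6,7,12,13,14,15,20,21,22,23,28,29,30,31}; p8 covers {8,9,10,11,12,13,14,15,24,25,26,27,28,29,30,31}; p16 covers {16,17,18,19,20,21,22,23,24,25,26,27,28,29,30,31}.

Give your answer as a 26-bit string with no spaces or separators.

s1 (pos 1,3,5,7,9,11,13,15,17,19,21,23,25,27,29,31): 0⊕0⊕0⊕1⊕1⊕0⊕1⊕0⊕1⊕0⊕1⊕1⊕1⊕0⊕0⊕1 = 0
s2 (pos 2,3,6,7,10,11,14,15,18,19,22,23,26,27,30,31): 0⊕0⊕1⊕1⊕0⊕0⊕1⊕0⊕0⊕0⊕0⊕1⊕1⊕0⊕0⊕1 = 0
s4 (pos 4,5,6,7,12,13,14,15,20,21,22,23,28,29,30,31): 1⊕0⊕1⊕1⊕1⊕1⊕1⊕0⊕0⊕1⊕0⊕1⊕1⊕0⊕0⊕1 = 0
s8 (pos 8,9,10,11,12,13,14,15,24,25,26,27,28,29,30,31): 0⊕1⊕0⊕0⊕1⊕1⊕1⊕0⊕0⊕1⊕1⊕0⊕1⊕0⊕0⊕1 = 0
s16 (pos 16,17,18,19,20,21,22,23,24,25,26,27,28,29,30,31): 1⊕1⊕0⊕0⊕0⊕1⊕0⊕1⊕0⊕1⊕1⊕0⊕1⊕0⊕0⊕1 = 0
Syndrome s16…s1 = 00000 → no error.
Read data bits from positions 3,5,6,7,9,10,11,12,13,14,15,17,18,19,20,21,22,23,24,25,26,27,28,29,30,31: 00111001110100010101101001

00111001110100010101101001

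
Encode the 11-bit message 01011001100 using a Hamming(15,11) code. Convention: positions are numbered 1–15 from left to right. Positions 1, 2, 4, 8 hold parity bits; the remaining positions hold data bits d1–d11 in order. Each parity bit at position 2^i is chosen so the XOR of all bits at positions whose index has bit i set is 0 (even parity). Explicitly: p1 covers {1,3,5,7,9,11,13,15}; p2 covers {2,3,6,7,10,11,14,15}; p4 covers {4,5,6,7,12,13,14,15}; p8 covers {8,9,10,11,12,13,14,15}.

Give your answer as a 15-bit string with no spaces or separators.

Place data at non-parity positions: p1 p2 0 p4 1 0 1 p8 1 0 0 1 1 0 0
p1 (pos 1,3,5,7,9,11,13,15): XOR of data positions = 0⊕1⊕1⊕1⊕0⊕1⊕0 = 0
p2 (pos 2,3,6,7,10,11,14,15): XOR of data positions = 0⊕0⊕1⊕0⊕0⊕0⊕0 = 1
p4 (pos 4,5,6,7,12,13,14,15): XOR of data positions = 1⊕0⊕1⊕1⊕1⊕0⊕0 = 0
p8 (pos 8,9,10,11,12,13,14,15): XOR of data positions = 1⊕0⊕0⊕1⊕1⊕0⊕0 = 1
Codeword: 010010111001100

010010111001100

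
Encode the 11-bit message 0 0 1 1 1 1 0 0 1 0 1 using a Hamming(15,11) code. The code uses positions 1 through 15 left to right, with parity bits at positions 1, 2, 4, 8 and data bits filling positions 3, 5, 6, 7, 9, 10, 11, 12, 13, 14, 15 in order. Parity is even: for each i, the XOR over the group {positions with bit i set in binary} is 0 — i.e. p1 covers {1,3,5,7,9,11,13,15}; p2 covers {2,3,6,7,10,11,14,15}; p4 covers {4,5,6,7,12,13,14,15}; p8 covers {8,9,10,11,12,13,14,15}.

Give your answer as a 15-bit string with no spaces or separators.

Place data at non-parity positions: p1 p2 0 p4 0 1 1 p8 1 1 0 0 1 0 1
p1 (pos 1,3,5,7,9,11,13,15): XOR of data positions = 0⊕0⊕1⊕1⊕0⊕1⊕1 = 0
p2 (pos 2,3,6,7,10,11,14,15): XOR of data positions = 0⊕1⊕1⊕1⊕0⊕0⊕1 = 0
p4 (pos 4,5,6,7,12,13,14,15): XOR of data positions = 0⊕1⊕1⊕0⊕1⊕0⊕1 = 0
p8 (pos 8,9,10,11,12,13,14,15): XOR of data positions = 1⊕1⊕0⊕0⊕1⊕0⊕1 = 0
Codeword: 000001101100101

000001101100101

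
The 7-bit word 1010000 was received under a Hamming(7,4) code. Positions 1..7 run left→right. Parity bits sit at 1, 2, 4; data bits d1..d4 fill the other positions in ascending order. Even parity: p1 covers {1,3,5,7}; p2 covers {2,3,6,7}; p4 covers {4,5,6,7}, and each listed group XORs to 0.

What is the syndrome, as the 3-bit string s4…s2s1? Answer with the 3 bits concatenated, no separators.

s1 (pos 1,3,5,7): 1⊕1⊕0⊕0 = 0
s2 (pos 2,3,6,7): 0⊕1⊕0⊕0 = 1
s4 (pos 4,5,6,7): 0⊕0⊕0⊕0 = 0
Syndrome s4…s1 = 010 → error at position 2.

010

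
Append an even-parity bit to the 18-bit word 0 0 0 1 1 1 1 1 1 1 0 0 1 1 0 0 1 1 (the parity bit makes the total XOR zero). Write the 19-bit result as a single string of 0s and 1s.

XOR of the 18 data bits: 0⊕0⊕0⊕1⊕1⊕1⊕1⊕1⊕1⊕1⊕0⊕0⊕1⊕1⊕0⊕0⊕1⊕1 = 1
Parity bit = 1 (so all 19 bits XOR to 0).

0001111111001100111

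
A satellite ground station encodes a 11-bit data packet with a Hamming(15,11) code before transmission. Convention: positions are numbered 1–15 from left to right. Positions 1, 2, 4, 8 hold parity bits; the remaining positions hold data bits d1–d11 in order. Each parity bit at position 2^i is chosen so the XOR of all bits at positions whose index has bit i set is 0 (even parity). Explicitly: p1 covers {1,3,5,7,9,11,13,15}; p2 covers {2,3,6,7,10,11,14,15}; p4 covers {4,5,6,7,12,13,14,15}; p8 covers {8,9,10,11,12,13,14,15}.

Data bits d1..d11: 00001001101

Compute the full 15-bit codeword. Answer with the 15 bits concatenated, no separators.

110100001001101

Place data at non-parity positions: p1 p2 0 p4 0 0 0 p8 1 0 0 1 1 0 1
p1 (pos 1,3,5,7,9,11,13,15): XOR of data positions = 0⊕0⊕0⊕1⊕0⊕1⊕1 = 1
p2 (pos 2,3,6,7,10,11,14,15): XOR of data positions = 0⊕0⊕0⊕0⊕0⊕0⊕1 = 1
p4 (pos 4,5,6,7,12,13,14,15): XOR of data positions = 0⊕0⊕0⊕1⊕1⊕0⊕1 = 1
p8 (pos 8,9,10,11,12,13,14,15): XOR of data positions = 1⊕0⊕0⊕1⊕1⊕0⊕1 = 0
Codeword: 110100001001101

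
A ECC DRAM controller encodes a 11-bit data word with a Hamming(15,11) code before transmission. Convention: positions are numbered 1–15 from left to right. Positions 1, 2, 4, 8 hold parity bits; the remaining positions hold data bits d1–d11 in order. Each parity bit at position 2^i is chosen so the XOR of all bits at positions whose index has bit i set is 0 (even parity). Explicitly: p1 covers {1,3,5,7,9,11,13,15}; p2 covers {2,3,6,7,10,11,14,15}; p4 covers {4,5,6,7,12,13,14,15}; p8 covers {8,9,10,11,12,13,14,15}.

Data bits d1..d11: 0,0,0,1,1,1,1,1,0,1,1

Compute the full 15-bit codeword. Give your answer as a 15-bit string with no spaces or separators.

010000101111011

Place data at non-parity positions: p1 p2 0 p4 0 0 1 p8 1 1 1 1 0 1 1
p1 (pos 1,3,5,7,9,11,13,15): XOR of data positions = 0⊕0⊕1⊕1⊕1⊕0⊕1 = 0
p2 (pos 2,3,6,7,10,11,14,15): XOR of data positions = 0⊕0⊕1⊕1⊕1⊕1⊕1 = 1
p4 (pos 4,5,6,7,12,13,14,15): XOR of data positions = 0⊕0⊕1⊕1⊕0⊕1⊕1 = 0
p8 (pos 8,9,10,11,12,13,14,15): XOR of data positions = 1⊕1⊕1⊕1⊕0⊕1⊕1 = 0
Codeword: 010000101111011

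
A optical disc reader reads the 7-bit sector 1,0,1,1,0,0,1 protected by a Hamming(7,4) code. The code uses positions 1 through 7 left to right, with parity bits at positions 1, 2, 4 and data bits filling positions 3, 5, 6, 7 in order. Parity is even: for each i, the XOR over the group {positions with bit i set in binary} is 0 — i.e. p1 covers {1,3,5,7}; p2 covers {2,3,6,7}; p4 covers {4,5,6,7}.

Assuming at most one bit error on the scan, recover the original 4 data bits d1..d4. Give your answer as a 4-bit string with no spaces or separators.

1001

s1 (pos 1,3,5,7): 1⊕1⊕0⊕1 = 1
s2 (pos 2,3,6,7): 0⊕1⊕0⊕1 = 0
s4 (pos 4,5,6,7): 1⊕0⊕0⊕1 = 0
Syndrome s4…s1 = 001 → error at position 1.
Flip position 1: 1011001 → 0011001
Read data bits from positions 3,5,6,7: 1001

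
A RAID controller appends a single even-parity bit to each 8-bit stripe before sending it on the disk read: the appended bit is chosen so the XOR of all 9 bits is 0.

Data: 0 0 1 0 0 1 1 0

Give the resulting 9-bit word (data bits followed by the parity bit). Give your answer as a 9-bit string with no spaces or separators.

XOR of the 8 data bits: 0⊕0⊕1⊕0⊕0⊕1⊕1⊕0 = 1
Parity bit = 1 (so all 9 bits XOR to 0).

001001101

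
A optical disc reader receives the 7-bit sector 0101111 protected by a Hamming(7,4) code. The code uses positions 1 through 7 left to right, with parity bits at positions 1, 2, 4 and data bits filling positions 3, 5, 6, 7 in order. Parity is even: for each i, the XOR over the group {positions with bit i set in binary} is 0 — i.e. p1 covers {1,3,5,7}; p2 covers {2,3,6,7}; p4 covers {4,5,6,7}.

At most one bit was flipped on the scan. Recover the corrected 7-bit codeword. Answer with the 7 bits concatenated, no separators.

s1 (pos 1,3,5,7): 0⊕0⊕1⊕1 = 0
s2 (pos 2,3,6,7): 1⊕0⊕1⊕1 = 1
s4 (pos 4,5,6,7): 1⊕1⊕1⊕1 = 0
Syndrome s4…s1 = 010 → error at position 2.
Flip position 2: 0101111 → 0001111

0001111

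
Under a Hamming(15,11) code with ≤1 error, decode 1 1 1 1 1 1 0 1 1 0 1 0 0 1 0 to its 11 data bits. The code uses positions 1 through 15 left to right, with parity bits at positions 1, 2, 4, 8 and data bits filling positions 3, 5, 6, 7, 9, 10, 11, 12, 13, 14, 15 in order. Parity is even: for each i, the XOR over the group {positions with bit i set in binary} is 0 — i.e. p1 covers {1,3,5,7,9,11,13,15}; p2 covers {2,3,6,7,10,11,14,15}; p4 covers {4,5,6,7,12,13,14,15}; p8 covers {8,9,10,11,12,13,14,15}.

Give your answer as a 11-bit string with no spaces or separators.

01101010010

s1 (pos 1,3,5,7,9,11,13,15): 1⊕1⊕1⊕0⊕1⊕1⊕0⊕0 = 1
s2 (pos 2,3,6,7,10,11,14,15): 1⊕1⊕1⊕0⊕0⊕1⊕1⊕0 = 1
s4 (pos 4,5,6,7,12,13,14,15): 1⊕1⊕1⊕0⊕0⊕0⊕1⊕0 = 0
s8 (pos 8,9,10,11,12,13,14,15): 1⊕1⊕0⊕1⊕0⊕0⊕1⊕0 = 0
Syndrome s8…s1 = 0011 → error at position 3.
Flip position 3: 111111011010010 → 110111011010010
Read data bits from positions 3,5,6,7,9,10,11,12,13,14,15: 01101010010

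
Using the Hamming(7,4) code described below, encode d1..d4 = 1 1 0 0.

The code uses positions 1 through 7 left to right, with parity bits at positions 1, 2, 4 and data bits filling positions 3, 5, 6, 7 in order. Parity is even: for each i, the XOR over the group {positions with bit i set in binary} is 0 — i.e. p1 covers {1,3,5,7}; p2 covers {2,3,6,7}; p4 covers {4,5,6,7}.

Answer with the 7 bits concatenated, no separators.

Place data at non-parity positions: p1 p2 1 p4 1 0 0
p1 (pos 1,3,5,7): XOR of data positions = 1⊕1⊕0 = 0
p2 (pos 2,3,6,7): XOR of data positions = 1⊕0⊕0 = 1
p4 (pos 4,5,6,7): XOR of data positions = 1⊕0⊕0 = 1
Codeword: 0111100

0111100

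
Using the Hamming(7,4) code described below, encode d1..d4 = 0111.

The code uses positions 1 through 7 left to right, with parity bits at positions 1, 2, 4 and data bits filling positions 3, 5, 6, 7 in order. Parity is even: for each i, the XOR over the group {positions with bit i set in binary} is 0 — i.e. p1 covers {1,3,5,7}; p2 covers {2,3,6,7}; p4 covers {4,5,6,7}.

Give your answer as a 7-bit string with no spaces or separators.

0001111

Place data at non-parity positions: p1 p2 0 p4 1 1 1
p1 (pos 1,3,5,7): XOR of data positions = 0⊕1⊕1 = 0
p2 (pos 2,3,6,7): XOR of data positions = 0⊕1⊕1 = 0
p4 (pos 4,5,6,7): XOR of data positions = 1⊕1⊕1 = 1
Codeword: 0001111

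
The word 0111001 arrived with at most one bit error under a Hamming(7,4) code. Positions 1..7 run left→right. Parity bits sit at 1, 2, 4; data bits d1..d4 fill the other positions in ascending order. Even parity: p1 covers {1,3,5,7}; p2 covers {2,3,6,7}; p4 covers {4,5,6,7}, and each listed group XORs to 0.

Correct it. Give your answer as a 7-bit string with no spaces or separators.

s1 (pos 1,3,5,7): 0⊕1⊕0⊕1 = 0
s2 (pos 2,3,6,7): 1⊕1⊕0⊕1 = 1
s4 (pos 4,5,6,7): 1⊕0⊕0⊕1 = 0
Syndrome s4…s1 = 010 → error at position 2.
Flip position 2: 0111001 → 0011001

0011001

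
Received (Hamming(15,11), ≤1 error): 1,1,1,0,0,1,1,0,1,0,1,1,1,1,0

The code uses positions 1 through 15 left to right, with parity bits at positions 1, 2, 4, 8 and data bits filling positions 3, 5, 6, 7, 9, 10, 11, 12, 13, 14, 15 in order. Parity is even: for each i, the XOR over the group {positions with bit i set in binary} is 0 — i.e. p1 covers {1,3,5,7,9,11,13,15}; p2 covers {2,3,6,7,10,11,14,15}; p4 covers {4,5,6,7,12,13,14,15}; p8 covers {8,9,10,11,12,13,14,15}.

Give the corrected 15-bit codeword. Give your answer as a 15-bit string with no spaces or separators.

111001101010110

s1 (pos 1,3,5,7,9,11,13,15): 1⊕1⊕0⊕1⊕1⊕1⊕1⊕0 = 0
s2 (pos 2,3,6,7,10,11,14,15): 1⊕1⊕1⊕1⊕0⊕1⊕1⊕0 = 0
s4 (pos 4,5,6,7,12,13,14,15): 0⊕0⊕1⊕1⊕1⊕1⊕1⊕0 = 1
s8 (pos 8,9,10,11,12,13,14,15): 0⊕1⊕0⊕1⊕1⊕1⊕1⊕0 = 1
Syndrome s8…s1 = 1100 → error at position 12.
Flip position 12: 111001101011110 → 111001101010110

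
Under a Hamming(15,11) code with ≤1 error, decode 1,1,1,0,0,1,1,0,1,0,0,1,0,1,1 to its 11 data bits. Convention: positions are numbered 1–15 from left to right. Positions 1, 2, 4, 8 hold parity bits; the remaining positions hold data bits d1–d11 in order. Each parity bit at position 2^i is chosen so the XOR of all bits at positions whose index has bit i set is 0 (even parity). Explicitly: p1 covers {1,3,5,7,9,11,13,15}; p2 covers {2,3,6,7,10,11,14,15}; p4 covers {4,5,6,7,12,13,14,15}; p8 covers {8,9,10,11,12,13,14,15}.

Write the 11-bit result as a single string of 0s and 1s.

11111001011

s1 (pos 1,3,5,7,9,11,13,15): 1⊕1⊕0⊕1⊕1⊕0⊕0⊕1 = 1
s2 (pos 2,3,6,7,10,11,14,15): 1⊕1⊕1⊕1⊕0⊕0⊕1⊕1 = 0
s4 (pos 4,5,6,7,12,13,14,15): 0⊕0⊕1⊕1⊕1⊕0⊕1⊕1 = 1
s8 (pos 8,9,10,11,12,13,14,15): 0⊕1⊕0⊕0⊕1⊕0⊕1⊕1 = 0
Syndrome s8…s1 = 0101 → error at position 5.
Flip position 5: 111001101001011 → 111011101001011
Read data bits from positions 3,5,6,7,9,10,11,12,13,14,15: 11111001011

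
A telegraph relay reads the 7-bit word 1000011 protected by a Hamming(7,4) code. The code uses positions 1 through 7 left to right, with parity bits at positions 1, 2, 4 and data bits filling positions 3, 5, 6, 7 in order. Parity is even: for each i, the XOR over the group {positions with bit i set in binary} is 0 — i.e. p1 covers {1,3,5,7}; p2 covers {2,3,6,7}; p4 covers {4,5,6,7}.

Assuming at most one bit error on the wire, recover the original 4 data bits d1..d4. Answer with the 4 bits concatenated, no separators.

0011

s1 (pos 1,3,5,7): 1⊕0⊕0⊕1 = 0
s2 (pos 2,3,6,7): 0⊕0⊕1⊕1 = 0
s4 (pos 4,5,6,7): 0⊕0⊕1⊕1 = 0
Syndrome s4…s1 = 000 → no error.
Read data bits from positions 3,5,6,7: 0011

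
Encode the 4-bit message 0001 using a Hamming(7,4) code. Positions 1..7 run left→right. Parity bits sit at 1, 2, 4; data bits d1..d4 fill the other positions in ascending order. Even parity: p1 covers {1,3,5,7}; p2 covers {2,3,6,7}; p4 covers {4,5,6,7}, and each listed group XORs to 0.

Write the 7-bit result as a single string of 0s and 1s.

Place data at non-parity positions: p1 p2 0 p4 0 0 1
p1 (pos 1,3,5,7): XOR of data positions = 0⊕0⊕1 = 1
p2 (pos 2,3,6,7): XOR of data positions = 0⊕0⊕1 = 1
p4 (pos 4,5,6,7): XOR of data positions = 0⊕0⊕1 = 1
Codeword: 1101001

1101001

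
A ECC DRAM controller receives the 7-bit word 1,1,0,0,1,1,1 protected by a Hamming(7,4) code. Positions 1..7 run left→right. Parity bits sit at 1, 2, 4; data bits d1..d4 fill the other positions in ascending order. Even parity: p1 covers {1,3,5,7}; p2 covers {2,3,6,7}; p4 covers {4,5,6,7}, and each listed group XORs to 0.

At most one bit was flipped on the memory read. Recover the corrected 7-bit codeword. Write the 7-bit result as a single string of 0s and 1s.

s1 (pos 1,3,5,7): 1⊕0⊕1⊕1 = 1
s2 (pos 2,3,6,7): 1⊕0⊕1⊕1 = 1
s4 (pos 4,5,6,7): 0⊕1⊕1⊕1 = 1
Syndrome s4…s1 = 111 → error at position 7.
Flip position 7: 1100111 → 1100110

1100110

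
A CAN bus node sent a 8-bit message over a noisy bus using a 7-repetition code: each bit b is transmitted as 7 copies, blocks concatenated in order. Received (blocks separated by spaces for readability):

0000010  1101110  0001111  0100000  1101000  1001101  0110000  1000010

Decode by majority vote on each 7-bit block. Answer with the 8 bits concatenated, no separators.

Block 1 (0000010): 1 one → 0
Block 2 (1101110): 5 ones → 1
Block 3 (0001111): 4 ones → 1
Block 4 (0100000): 1 one → 0
Block 5 (1101000): 3 ones → 0
Block 6 (1001101): 4 ones → 1
Block 7 (0110000): 2 ones → 0
Block 8 (1000010): 2 ones → 0

01100100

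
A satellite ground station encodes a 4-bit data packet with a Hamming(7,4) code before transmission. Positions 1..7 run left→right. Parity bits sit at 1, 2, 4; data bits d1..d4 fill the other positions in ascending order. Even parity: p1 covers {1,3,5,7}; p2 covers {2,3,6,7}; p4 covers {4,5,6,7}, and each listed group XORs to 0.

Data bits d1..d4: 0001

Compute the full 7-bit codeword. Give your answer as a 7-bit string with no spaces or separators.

Place data at non-parity positions: p1 p2 0 p4 0 0 1
p1 (pos 1,3,5,7): XOR of data positions = 0⊕0⊕1 = 1
p2 (pos 2,3,6,7): XOR of data positions = 0⊕0⊕1 = 1
p4 (pos 4,5,6,7): XOR of data positions = 0⊕0⊕1 = 1
Codeword: 1101001

1101001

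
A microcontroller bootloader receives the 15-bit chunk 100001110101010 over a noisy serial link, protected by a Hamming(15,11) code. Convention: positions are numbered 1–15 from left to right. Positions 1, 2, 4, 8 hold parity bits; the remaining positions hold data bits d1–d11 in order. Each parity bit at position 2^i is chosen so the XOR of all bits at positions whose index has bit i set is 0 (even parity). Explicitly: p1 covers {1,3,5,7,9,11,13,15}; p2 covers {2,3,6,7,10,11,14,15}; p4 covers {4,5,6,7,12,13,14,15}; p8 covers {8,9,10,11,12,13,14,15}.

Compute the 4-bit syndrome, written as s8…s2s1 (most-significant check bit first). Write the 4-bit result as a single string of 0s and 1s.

0000

s1 (pos 1,3,5,7,9,11,13,15): 1⊕0⊕0⊕1⊕0⊕0⊕0⊕0 = 0
s2 (pos 2,3,6,7,10,11,14,15): 0⊕0⊕1⊕1⊕1⊕0⊕1⊕0 = 0
s4 (pos 4,5,6,7,12,13,14,15): 0⊕0⊕1⊕1⊕1⊕0⊕1⊕0 = 0
s8 (pos 8,9,10,11,12,13,14,15): 1⊕0⊕1⊕0⊕1⊕0⊕1⊕0 = 0
Syndrome s8…s1 = 0000 → no error.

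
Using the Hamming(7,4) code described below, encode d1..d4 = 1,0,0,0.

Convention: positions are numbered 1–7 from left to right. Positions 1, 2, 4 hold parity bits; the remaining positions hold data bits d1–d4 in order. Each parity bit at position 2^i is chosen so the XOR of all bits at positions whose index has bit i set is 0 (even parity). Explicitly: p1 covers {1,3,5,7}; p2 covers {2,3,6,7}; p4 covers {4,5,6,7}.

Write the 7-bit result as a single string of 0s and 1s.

1110000

Place data at non-parity positions: p1 p2 1 p4 0 0 0
p1 (pos 1,3,5,7): XOR of data positions = 1⊕0⊕0 = 1
p2 (pos 2,3,6,7): XOR of data positions = 1⊕0⊕0 = 1
p4 (pos 4,5,6,7): XOR of data positions = 0⊕0⊕0 = 0
Codeword: 1110000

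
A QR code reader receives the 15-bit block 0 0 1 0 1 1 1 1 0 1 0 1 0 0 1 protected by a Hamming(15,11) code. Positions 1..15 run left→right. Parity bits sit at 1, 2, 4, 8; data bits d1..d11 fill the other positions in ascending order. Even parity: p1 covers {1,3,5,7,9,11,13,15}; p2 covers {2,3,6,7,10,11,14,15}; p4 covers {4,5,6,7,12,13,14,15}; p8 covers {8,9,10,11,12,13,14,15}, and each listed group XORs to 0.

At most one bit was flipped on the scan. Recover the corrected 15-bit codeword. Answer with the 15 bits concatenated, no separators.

s1 (pos 1,3,5,7,9,11,13,15): 0⊕1⊕1⊕1⊕0⊕0⊕0⊕1 = 0
s2 (pos 2,3,6,7,10,11,14,15): 0⊕1⊕1⊕1⊕1⊕0⊕0⊕1 = 1
s4 (pos 4,5,6,7,12,13,14,15): 0⊕1⊕1⊕1⊕1⊕0⊕0⊕1 = 1
s8 (pos 8,9,10,11,12,13,14,15): 1⊕0⊕1⊕0⊕1⊕0⊕0⊕1 = 0
Syndrome s8…s1 = 0110 → error at position 6.
Flip position 6: 001011110101001 → 001010110101001

001010110101001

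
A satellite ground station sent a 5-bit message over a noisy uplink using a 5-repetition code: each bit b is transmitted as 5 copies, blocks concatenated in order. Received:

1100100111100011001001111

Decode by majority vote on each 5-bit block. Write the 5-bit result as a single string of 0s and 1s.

11001

Block 1 (11001): 3 ones → 1
Block 2 (00111): 3 ones → 1
Block 3 (10001): 2 ones → 0
Block 4 (10010): 2 ones → 0
Block 5 (01111): 4 ones → 1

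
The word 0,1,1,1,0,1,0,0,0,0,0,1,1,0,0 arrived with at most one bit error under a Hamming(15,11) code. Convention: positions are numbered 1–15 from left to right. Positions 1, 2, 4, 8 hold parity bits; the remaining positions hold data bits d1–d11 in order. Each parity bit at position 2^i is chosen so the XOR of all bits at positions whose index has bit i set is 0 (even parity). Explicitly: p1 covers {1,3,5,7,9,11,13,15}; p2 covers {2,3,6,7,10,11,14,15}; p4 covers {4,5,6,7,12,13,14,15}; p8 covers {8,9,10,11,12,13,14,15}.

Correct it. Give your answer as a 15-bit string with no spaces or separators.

001101000001100

s1 (pos 1,3,5,7,9,11,13,15): 0⊕1⊕0⊕0⊕0⊕0⊕1⊕0 = 0
s2 (pos 2,3,6,7,10,11,14,15): 1⊕1⊕1⊕0⊕0⊕0⊕0⊕0 = 1
s4 (pos 4,5,6,7,12,13,14,15): 1⊕0⊕1⊕0⊕1⊕1⊕0⊕0 = 0
s8 (pos 8,9,10,11,12,13,14,15): 0⊕0⊕0⊕0⊕1⊕1⊕0⊕0 = 0
Syndrome s8…s1 = 0010 → error at position 2.
Flip position 2: 011101000001100 → 001101000001100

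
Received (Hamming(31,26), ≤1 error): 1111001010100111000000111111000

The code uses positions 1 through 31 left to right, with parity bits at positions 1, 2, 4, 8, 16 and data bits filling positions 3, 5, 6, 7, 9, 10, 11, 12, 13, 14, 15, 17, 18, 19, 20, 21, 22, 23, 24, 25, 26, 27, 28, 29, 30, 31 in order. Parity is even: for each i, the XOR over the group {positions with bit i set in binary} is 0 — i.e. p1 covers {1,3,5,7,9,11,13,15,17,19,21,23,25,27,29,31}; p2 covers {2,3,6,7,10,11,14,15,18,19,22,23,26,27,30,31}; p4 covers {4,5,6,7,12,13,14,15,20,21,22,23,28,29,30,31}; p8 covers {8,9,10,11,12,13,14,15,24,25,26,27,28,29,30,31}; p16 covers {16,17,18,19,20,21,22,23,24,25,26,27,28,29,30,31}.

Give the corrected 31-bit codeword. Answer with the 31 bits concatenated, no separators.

s1 (pos 1,3,5,7,9,11,13,15,17,19,21,23,25,27,29,31): 1⊕1⊕0⊕1⊕1⊕1⊕0⊕1⊕0⊕0⊕0⊕1⊕1⊕1⊕0⊕0 = 1
s2 (pos 2,3,6,7,10,11,14,15,18,19,22,23,26,27,30,31): 1⊕1⊕0⊕1⊕0⊕1⊕1⊕1⊕0⊕0⊕0⊕1⊕1⊕1⊕0⊕0 = 1
s4 (pos 4,5,6,7,12,13,14,15,20,21,22,23,28,29,30,31): 1⊕0⊕0⊕1⊕0⊕0⊕1⊕1⊕0⊕0⊕0⊕1⊕1⊕0⊕0⊕0 = 0
s8 (pos 8,9,10,11,12,13,14,15,24,25,26,27,28,29,30,31): 0⊕1⊕0⊕1⊕0⊕0⊕1⊕1⊕1⊕1⊕1⊕1⊕1⊕0⊕0⊕0 = 1
s16 (pos 16,17,18,19,20,21,22,23,24,25,26,27,28,29,30,31): 1⊕0⊕0⊕0⊕0⊕0⊕0⊕1⊕1⊕1⊕1⊕1⊕1⊕0⊕0⊕0 = 1
Syndrome s16…s1 = 11011 → error at position 27.
Flip position 27: 1111001010100111000000111111000 → 1111001010100111000000111101000

1111001010100111000000111101000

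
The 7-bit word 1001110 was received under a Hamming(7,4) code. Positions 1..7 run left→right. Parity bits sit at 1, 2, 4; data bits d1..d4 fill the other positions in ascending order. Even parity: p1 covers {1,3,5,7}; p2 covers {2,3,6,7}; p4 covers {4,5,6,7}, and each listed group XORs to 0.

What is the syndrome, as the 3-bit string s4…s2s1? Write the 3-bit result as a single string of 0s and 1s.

110

s1 (pos 1,3,5,7): 1⊕0⊕1⊕0 = 0
s2 (pos 2,3,6,7): 0⊕0⊕1⊕0 = 1
s4 (pos 4,5,6,7): 1⊕1⊕1⊕0 = 1
Syndrome s4…s1 = 110 → error at position 6.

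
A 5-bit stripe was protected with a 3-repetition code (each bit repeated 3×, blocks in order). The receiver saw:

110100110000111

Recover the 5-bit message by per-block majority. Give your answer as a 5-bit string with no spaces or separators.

Block 1 (110): 2 ones → 1
Block 2 (100): 1 one → 0
Block 3 (110): 2 ones → 1
Block 4 (000): 0 ones → 0
Block 5 (111): 3 ones → 1

10101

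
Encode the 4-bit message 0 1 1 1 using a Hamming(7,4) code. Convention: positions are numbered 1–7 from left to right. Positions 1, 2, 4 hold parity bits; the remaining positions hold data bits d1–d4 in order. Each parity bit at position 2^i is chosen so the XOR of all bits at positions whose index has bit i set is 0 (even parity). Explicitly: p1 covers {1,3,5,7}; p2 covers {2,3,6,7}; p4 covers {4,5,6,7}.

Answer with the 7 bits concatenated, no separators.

0001111

Place data at non-parity positions: p1 p2 0 p4 1 1 1
p1 (pos 1,3,5,7): XOR of data positions = 0⊕1⊕1 = 0
p2 (pos 2,3,6,7): XOR of data positions = 0⊕1⊕1 = 0
p4 (pos 4,5,6,7): XOR of data positions = 1⊕1⊕1 = 1
Codeword: 0001111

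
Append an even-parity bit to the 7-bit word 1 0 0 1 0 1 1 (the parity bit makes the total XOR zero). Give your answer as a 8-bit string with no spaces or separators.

10010110

XOR of the 7 data bits: 1⊕0⊕0⊕1⊕0⊕1⊕1 = 0
Parity bit = 0 (so all 8 bits XOR to 0).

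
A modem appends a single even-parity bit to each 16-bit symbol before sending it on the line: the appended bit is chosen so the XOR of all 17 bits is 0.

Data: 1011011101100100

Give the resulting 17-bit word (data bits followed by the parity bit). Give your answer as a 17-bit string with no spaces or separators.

10110111011001001

XOR of the 16 data bits: 1⊕0⊕1⊕1⊕0⊕1⊕1⊕1⊕0⊕1⊕1⊕0⊕0⊕1⊕0⊕0 = 1
Parity bit = 1 (so all 17 bits XOR to 0).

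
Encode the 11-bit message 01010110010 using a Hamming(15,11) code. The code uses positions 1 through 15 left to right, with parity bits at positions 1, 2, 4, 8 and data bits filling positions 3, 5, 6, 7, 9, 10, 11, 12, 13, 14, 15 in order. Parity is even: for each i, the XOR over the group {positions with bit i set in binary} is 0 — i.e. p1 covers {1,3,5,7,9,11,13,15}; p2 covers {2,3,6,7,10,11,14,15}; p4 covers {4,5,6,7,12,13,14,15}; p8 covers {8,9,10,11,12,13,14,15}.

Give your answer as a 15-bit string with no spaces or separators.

Place data at non-parity positions: p1 p2 0 p4 1 0 1 p8 0 1 1 0 0 1 0
p1 (pos 1,3,5,7,9,11,13,15): XOR of data positions = 0⊕1⊕1⊕0⊕1⊕0⊕0 = 1
p2 (pos 2,3,6,7,10,11,14,15): XOR of data positions = 0⊕0⊕1⊕1⊕1⊕1⊕0 = 0
p4 (pos 4,5,6,7,12,13,14,15): XOR of data positions = 1⊕0⊕1⊕0⊕0⊕1⊕0 = 1
p8 (pos 8,9,10,11,12,13,14,15): XOR of data positions = 0⊕1⊕1⊕0⊕0⊕1⊕0 = 1
Codeword: 100110110110010

100110110110010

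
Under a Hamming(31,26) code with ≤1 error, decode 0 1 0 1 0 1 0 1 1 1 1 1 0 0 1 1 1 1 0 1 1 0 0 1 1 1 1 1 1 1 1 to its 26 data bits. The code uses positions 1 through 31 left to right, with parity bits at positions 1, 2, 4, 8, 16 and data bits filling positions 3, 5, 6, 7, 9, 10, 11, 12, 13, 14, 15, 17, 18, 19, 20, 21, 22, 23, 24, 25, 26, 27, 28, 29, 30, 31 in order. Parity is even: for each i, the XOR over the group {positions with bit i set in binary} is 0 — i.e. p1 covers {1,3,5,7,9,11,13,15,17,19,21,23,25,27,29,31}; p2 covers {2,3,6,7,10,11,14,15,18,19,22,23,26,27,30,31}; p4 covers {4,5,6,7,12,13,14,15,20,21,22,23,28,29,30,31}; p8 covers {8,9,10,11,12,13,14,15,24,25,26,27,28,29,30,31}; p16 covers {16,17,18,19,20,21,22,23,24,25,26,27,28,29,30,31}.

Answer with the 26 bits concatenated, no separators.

s1 (pos 1,3,5,7,9,11,13,15,17,19,21,23,25,27,29,31): 0⊕0⊕0⊕0⊕1⊕1⊕0⊕1⊕1⊕0⊕1⊕0⊕1⊕1⊕1⊕1 = 1
s2 (pos 2,3,6,7,10,11,14,15,18,19,22,23,26,27,30,31): 1⊕0⊕1⊕0⊕1⊕1⊕0⊕1⊕1⊕0⊕0⊕0⊕1⊕1⊕1⊕1 = 0
s4 (pos 4,5,6,7,12,13,14,15,20,21,22,23,28,29,30,31): 1⊕0⊕1⊕0⊕1⊕0⊕0⊕1⊕1⊕1⊕0⊕0⊕1⊕1⊕1⊕1 = 0
s8 (pos 8,9,10,11,12,13,14,15,24,25,26,27,28,29,30,31): 1⊕1⊕1⊕1⊕1⊕0⊕0⊕1⊕1⊕1⊕1⊕1⊕1⊕1⊕1⊕1 = 0
s16 (pos 16,17,18,19,20,21,22,23,24,25,26,27,28,29,30,31): 1⊕1⊕1⊕0⊕1⊕1⊕0⊕0⊕1⊕1⊕1⊕1⊕1⊕1⊕1⊕1 = 1
Syndrome s16…s1 = 10001 → error at position 17.
Flip position 17: 0101010111110011110110011111111 → 0101010111110011010110011111111
Read data bits from positions 3,5,6,7,9,10,11,12,13,14,15,17,18,19,20,21,22,23,24,25,26,27,28,29,30,31: 00101111001010110011111111

00101111001010110011111111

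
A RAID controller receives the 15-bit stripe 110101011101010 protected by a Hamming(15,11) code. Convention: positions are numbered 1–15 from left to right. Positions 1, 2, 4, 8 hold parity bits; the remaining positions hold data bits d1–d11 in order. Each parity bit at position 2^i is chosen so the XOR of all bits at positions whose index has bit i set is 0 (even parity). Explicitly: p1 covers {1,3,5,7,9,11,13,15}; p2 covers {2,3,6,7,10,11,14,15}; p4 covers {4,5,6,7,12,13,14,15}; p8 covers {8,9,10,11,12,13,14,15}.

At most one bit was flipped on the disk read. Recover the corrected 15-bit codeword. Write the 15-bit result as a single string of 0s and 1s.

s1 (pos 1,3,5,7,9,11,13,15): 1⊕0⊕0⊕0⊕1⊕0⊕0⊕0 = 0
s2 (pos 2,3,6,7,10,11,14,15): 1⊕0⊕1⊕0⊕1⊕0⊕1⊕0 = 0
s4 (pos 4,5,6,7,12,13,14,15): 1⊕0⊕1⊕0⊕1⊕0⊕1⊕0 = 0
s8 (pos 8,9,10,11,12,13,14,15): 1⊕1⊕1⊕0⊕1⊕0⊕1⊕0 = 1
Syndrome s8…s1 = 1000 → error at position 8.
Flip position 8: 110101011101010 → 110101001101010

110101001101010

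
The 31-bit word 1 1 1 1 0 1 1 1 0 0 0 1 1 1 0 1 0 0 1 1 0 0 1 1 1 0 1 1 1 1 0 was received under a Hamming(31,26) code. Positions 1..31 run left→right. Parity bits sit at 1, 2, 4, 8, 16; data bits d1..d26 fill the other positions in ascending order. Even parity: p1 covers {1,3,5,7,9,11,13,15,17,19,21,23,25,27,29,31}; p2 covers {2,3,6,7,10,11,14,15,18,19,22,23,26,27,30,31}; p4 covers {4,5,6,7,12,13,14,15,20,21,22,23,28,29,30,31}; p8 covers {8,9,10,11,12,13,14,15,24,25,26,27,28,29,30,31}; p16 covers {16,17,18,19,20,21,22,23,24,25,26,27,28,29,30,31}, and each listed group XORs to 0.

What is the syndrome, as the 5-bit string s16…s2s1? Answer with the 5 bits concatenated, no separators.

s1 (pos 1,3,5,7,9,11,13,15,17,19,21,23,25,27,29,31): 1⊕1⊕0⊕1⊕0⊕0⊕1⊕0⊕0⊕1⊕0⊕1⊕1⊕1⊕1⊕0 = 1
s2 (pos 2,3,6,7,10,11,14,15,18,19,22,23,26,27,30,31): 1⊕1⊕1⊕1⊕0⊕0⊕1⊕0⊕0⊕1⊕0⊕1⊕0⊕1⊕1⊕0 = 1
s4 (pos 4,5,6,7,12,13,14,15,20,21,22,23,28,29,30,31): 1⊕0⊕1⊕1⊕1⊕1⊕1⊕0⊕1⊕0⊕0⊕1⊕1⊕1⊕1⊕0 = 1
s8 (pos 8,9,10,11,12,13,14,15,24,25,26,27,28,29,30,31): 1⊕0⊕0⊕0⊕1⊕1⊕1⊕0⊕1⊕1⊕0⊕1⊕1⊕1⊕1⊕0 = 0
s16 (pos 16,17,18,19,20,21,22,23,24,25,26,27,28,29,30,31): 1⊕0⊕0⊕1⊕1⊕0⊕0⊕1⊕1⊕1⊕0⊕1⊕1⊕1⊕1⊕0 = 0
Syndrome s16…s1 = 00111 → error at position 7.

00111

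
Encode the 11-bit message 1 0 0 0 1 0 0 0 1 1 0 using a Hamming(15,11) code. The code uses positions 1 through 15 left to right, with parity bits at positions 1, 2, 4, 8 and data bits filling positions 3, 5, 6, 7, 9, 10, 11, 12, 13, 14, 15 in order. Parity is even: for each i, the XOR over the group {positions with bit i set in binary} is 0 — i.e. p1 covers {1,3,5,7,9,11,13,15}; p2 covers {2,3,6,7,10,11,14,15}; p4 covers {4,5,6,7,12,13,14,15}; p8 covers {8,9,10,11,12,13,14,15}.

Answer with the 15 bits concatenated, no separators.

101000011000110

Place data at non-parity positions: p1 p2 1 p4 0 0 0 p8 1 0 0 0 1 1 0
p1 (pos 1,3,5,7,9,11,13,15): XOR of data positions = 1⊕0⊕0⊕1⊕0⊕1⊕0 = 1
p2 (pos 2,3,6,7,10,11,14,15): XOR of data positions = 1⊕0⊕0⊕0⊕0⊕1⊕0 = 0
p4 (pos 4,5,6,7,12,13,14,15): XOR of data positions = 0⊕0⊕0⊕0⊕1⊕1⊕0 = 0
p8 (pos 8,9,10,11,12,13,14,15): XOR of data positions = 1⊕0⊕0⊕0⊕1⊕1⊕0 = 1
Codeword: 101000011000110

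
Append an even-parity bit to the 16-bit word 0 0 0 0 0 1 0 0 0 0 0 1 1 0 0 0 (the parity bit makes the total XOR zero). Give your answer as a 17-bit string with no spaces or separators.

00000100000110001

XOR of the 16 data bits: 0⊕0⊕0⊕0⊕0⊕1⊕0⊕0⊕0⊕0⊕0⊕1⊕1⊕0⊕0⊕0 = 1
Parity bit = 1 (so all 17 bits XOR to 0).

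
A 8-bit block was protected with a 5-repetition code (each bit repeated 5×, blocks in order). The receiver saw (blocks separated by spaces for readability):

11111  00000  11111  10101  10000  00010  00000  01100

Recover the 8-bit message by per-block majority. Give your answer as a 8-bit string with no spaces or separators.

Block 1 (11111): 5 ones → 1
Block 2 (00000): 0 ones → 0
Block 3 (11111): 5 ones → 1
Block 4 (10101): 3 ones → 1
Block 5 (10000): 1 one → 0
Block 6 (00010): 1 one → 0
Block 7 (00000): 0 ones → 0
Block 8 (01100): 2 ones → 0

10110000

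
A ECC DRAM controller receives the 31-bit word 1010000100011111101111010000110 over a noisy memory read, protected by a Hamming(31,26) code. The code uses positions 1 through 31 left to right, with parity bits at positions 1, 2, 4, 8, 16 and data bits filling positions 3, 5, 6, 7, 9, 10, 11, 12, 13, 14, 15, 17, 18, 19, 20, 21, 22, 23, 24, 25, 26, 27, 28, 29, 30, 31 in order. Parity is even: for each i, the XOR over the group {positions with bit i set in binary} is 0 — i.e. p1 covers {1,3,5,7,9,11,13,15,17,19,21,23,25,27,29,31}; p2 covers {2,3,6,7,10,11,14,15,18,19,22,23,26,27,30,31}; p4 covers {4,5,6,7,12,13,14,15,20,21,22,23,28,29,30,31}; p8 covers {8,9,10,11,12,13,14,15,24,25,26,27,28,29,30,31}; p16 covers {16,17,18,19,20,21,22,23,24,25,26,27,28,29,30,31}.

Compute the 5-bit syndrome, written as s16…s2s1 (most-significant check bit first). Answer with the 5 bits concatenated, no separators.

10100

s1 (pos 1,3,5,7,9,11,13,15,17,19,21,23,25,27,29,31): 1⊕1⊕0⊕0⊕0⊕0⊕1⊕1⊕1⊕1⊕1⊕0⊕0⊕0⊕1⊕0 = 0
s2 (pos 2,3,6,7,10,11,14,15,18,19,22,23,26,27,30,31): 0⊕1⊕0⊕0⊕0⊕0⊕1⊕1⊕0⊕1⊕1⊕0⊕0⊕0⊕1⊕0 = 0
s4 (pos 4,5,6,7,12,13,14,15,20,21,22,23,28,29,30,31): 0⊕0⊕0⊕0⊕1⊕1⊕1⊕1⊕1⊕1⊕1⊕0⊕0⊕1⊕1⊕0 = 1
s8 (pos 8,9,10,11,12,13,14,15,24,25,26,27,28,29,30,31): 1⊕0⊕0⊕0⊕1⊕1⊕1⊕1⊕1⊕0⊕0⊕0⊕0⊕1⊕1⊕0 = 0
s16 (pos 16,17,18,19,20,21,22,23,24,25,26,27,28,29,30,31): 1⊕1⊕0⊕1⊕1⊕1⊕1⊕0⊕1⊕0⊕0⊕0⊕0⊕1⊕1⊕0 = 1
Syndrome s16…s1 = 10100 → error at position 20.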